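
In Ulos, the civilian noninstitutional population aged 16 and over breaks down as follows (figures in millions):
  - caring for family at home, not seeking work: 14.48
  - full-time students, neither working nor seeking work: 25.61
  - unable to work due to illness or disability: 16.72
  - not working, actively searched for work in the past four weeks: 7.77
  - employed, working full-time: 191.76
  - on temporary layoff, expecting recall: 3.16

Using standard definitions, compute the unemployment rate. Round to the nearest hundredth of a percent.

Employed = 191.76 million.
Unemployed = 7.77 + 3.16 = 10.93 million (jobless and actively searching, or on temporary layoff).
Labor force = 191.76 + 10.93 = 202.69 million.
Unemployment rate = 10.93 / 202.69 = 5.39%.

Unemployment rate ≈ 5.39%.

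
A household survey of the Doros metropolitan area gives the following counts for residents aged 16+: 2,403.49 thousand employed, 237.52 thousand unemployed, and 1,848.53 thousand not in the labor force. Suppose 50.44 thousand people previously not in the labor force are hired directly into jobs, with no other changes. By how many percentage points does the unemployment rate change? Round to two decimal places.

The unemployment rate changes by −0.17 percentage points.

Initially, labor force = 2,403.49 + 237.52 = 2,641.01 thousand, so u = 237.52/2,641.01 = 8.99%.
After the change, employed and labor force both rise by 50.44; unemployed unchanged → E = 2,453.93, U = 237.52, labor force = 2,691.45 thousand.
New unemployment rate = 237.52 / 2,691.45 = 8.82%.
Change = 8.82% − 8.99% = −0.17 percentage points.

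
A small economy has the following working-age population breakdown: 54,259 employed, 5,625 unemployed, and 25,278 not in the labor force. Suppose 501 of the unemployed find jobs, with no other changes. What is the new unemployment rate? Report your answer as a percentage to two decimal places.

Initially, labor force = 54,259 + 5,625 = 59,884, so u = 5,625/59,884 = 9.39%.
After the change, unemployed falls and employed rises by 501; labor force unchanged → E = 54,760, U = 5,124, labor force = 59,884.
New unemployment rate = 5,124 / 59,884 = 8.56%.

New unemployment rate ≈ 8.56%.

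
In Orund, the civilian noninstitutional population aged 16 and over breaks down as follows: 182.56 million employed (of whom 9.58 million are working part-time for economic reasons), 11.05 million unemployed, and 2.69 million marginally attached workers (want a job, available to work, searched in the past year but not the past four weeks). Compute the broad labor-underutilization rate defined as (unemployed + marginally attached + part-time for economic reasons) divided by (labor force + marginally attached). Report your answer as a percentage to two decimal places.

Broad underutilization rate ≈ 11.88%.

Labor force = 182.56 + 11.05 = 193.61 million.
Numerator = 11.05 + 2.69 + 9.58 = 23.32 million.
Denominator = 193.61 + 2.69 = 196.30 million.
Broad rate = 23.32 / 196.30 = 11.88%.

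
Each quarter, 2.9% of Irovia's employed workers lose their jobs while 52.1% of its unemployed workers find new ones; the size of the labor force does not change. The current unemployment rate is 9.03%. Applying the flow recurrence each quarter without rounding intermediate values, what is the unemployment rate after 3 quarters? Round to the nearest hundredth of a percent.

With a fixed labor force, u_{t+1} = u_t + s·(1−u_t) − f·u_t = u_t·(1−s−f) + s.
Here 1−s−f = 0.450 and s = 0.029.
u_1 = 0.090300 × 0.450 + 0.029 = 0.069635.
u_2 = 0.069635 × 0.450 + 0.029 = 0.060336.
u_3 = 0.060336 × 0.450 + 0.029 = 0.056151.

Unemployment rate after three quarters ≈ 5.62%.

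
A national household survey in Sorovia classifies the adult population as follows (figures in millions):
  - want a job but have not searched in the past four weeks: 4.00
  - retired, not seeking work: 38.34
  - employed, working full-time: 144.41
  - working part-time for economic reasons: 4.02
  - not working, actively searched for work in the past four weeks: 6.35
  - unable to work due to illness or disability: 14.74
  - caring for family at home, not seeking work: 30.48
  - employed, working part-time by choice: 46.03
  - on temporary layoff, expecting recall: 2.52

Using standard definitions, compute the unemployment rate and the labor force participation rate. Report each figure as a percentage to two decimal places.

Employed = 144.41 + 4.02 + 46.03 = 194.46 million (anyone who worked, including part-time for economic reasons, counts as employed).
Unemployed = 6.35 + 2.52 = 8.87 million (jobless and actively searching, or on temporary layoff).
Labor force = 194.46 + 8.87 = 203.33 million.
Not in labor force = 4.00 + 38.34 + 14.74 + 30.48 = 87.56 million (those not working and not actively searching are outside the labor force — including those who want a job but have given up searching).
Civilian working-age population = 203.33 + 87.56 = 290.89 million.
Unemployment rate = 8.87 / 203.33 = 4.36%.
Labor force participation rate = 203.33 / 290.89 = 69.90%.

Unemployment rate ≈ 4.36%; labor force participation rate ≈ 69.90%.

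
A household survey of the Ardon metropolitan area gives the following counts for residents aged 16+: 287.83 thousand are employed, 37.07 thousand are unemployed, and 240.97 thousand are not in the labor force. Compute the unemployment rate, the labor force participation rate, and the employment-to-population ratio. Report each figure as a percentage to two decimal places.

Unemployment rate ≈ 11.41%; labor force participation rate ≈ 57.42%; employment-population ratio ≈ 50.87%.

Labor force = employed + unemployed = 287.83 + 37.07 = 324.90 thousand.
Working-age population = 324.90 + 240.97 = 565.87 thousand.
Unemployment rate = 37.07 / 324.90 = 11.41%.
Labor force participation rate = 324.90 / 565.87 = 57.42%.
Employment-population ratio = 287.83 / 565.87 = 50.87%.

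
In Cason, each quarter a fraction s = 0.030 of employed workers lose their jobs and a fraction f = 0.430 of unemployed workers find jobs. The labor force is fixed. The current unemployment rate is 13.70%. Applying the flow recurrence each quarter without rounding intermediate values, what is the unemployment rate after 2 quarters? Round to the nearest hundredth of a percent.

With a fixed labor force, u_{t+1} = u_t + s·(1−u_t) − f·u_t = u_t·(1−s−f) + s.
Here 1−s−f = 0.540 and s = 0.030.
u_1 = 0.137000 × 0.540 + 0.030 = 0.103980.
u_2 = 0.103980 × 0.540 + 0.030 = 0.086149.

Unemployment rate after two quarters ≈ 8.61%.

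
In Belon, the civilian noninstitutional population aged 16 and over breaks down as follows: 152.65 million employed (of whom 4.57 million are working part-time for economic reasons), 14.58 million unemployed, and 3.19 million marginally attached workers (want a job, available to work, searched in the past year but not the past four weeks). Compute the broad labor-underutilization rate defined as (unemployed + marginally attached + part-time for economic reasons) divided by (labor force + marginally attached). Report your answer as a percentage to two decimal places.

Broad underutilization rate ≈ 13.11%.

Labor force = 152.65 + 14.58 = 167.23 million.
Numerator = 14.58 + 3.19 + 4.57 = 22.34 million.
Denominator = 167.23 + 3.19 = 170.42 million.
Broad rate = 22.34 / 170.42 = 13.11%.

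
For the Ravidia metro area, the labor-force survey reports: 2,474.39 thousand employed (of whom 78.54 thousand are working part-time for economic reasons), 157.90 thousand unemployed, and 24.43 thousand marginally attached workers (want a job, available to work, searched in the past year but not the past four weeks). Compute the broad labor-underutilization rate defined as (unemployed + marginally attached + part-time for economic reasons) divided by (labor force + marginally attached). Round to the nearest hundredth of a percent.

Broad underutilization rate ≈ 9.82%.

Labor force = 2,474.39 + 157.90 = 2,632.29 thousand.
Numerator = 157.90 + 24.43 + 78.54 = 260.87 thousand.
Denominator = 2,632.29 + 24.43 = 2,656.72 thousand.
Broad rate = 260.87 / 2,656.72 = 9.82%.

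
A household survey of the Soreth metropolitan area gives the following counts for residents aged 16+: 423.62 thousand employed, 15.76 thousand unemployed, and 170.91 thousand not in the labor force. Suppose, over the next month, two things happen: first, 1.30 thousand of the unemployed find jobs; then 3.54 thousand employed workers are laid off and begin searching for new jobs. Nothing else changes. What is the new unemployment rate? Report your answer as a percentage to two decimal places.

New unemployment rate ≈ 4.10%.

Initially, labor force = 423.62 + 15.76 = 439.38 thousand, so u = 15.76/439.38 = 3.59%.
After the first change, unemployed falls and employed rises by 1.30; labor force unchanged → E = 424.92, U = 14.46, labor force = 439.38 thousand.
After the second change, employed falls and unemployed rises by 3.54; labor force unchanged → E = 421.38, U = 18.00, labor force = 439.38 thousand.
New unemployment rate = 18.00 / 439.38 = 4.10%.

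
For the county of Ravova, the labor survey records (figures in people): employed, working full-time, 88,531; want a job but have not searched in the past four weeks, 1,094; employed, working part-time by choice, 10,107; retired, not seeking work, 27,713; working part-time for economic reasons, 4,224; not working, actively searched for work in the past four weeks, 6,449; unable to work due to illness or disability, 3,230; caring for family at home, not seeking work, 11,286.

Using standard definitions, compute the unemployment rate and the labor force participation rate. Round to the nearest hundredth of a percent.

Unemployment rate ≈ 5.90%; labor force participation rate ≈ 71.62%.

Employed = 88,531 + 10,107 + 4,224 = 102,862 (anyone who worked, including part-time for economic reasons, counts as employed).
Unemployed = 6,449.
Labor force = 102,862 + 6,449 = 109,311.
Not in labor force = 1,094 + 27,713 + 3,230 + 11,286 = 43,323 (those not working and not actively searching are outside the labor force — including those who want a job but have given up searching).
Civilian working-age population = 109,311 + 43,323 = 152,634.
Unemployment rate = 6,449 / 109,311 = 5.90%.
Labor force participation rate = 109,311 / 152,634 = 71.62%.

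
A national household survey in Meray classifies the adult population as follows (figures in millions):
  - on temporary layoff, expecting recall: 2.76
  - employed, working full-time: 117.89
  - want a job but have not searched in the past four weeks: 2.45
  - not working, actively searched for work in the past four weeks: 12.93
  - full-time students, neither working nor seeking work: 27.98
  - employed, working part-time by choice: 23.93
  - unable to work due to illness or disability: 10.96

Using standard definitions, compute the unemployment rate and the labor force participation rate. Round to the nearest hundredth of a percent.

Employed = 117.89 + 23.93 = 141.82 million.
Unemployed = 2.76 + 12.93 = 15.69 million (jobless and actively searching, or on temporary layoff).
Labor force = 141.82 + 15.69 = 157.51 million.
Not in labor force = 2.45 + 27.98 + 10.96 = 41.39 million (those not working and not actively searching are outside the labor force — including those who want a job but have given up searching).
Civilian working-age population = 157.51 + 41.39 = 198.90 million.
Unemployment rate = 15.69 / 157.51 = 9.96%.
Labor force participation rate = 157.51 / 198.90 = 79.19%.

Unemployment rate ≈ 9.96%; labor force participation rate ≈ 79.19%.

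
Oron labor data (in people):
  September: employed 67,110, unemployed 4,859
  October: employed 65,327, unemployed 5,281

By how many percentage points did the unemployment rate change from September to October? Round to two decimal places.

The unemployment rate changed by +0.73 percentage points.

September: labor force = 67,110 + 4,859 = 71,969; u = 4,859/71,969 = 6.75%.
October: labor force = 65,327 + 5,281 = 70,608; u = 5,281/70,608 = 7.48%.
Change = 7.48% − 6.75% = +0.73 pp.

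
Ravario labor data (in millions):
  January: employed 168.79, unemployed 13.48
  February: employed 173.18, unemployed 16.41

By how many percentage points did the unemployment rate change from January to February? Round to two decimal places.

The unemployment rate changed by +1.26 percentage points.

January: labor force = 168.79 + 13.48 = 182.27; u = 13.48/182.27 = 7.40%.
February: labor force = 173.18 + 16.41 = 189.59; u = 16.41/189.59 = 8.66%.
Change = 8.66% − 7.40% = +1.26 pp.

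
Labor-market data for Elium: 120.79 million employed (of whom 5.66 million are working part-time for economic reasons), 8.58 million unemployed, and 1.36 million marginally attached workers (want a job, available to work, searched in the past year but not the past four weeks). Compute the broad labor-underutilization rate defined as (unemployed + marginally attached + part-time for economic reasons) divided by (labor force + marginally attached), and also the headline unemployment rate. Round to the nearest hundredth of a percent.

Labor force = 120.79 + 8.58 = 129.37 million.
Numerator = 8.58 + 1.36 + 5.66 = 15.60 million.
Denominator = 129.37 + 1.36 = 130.73 million.
Broad rate = 15.60 / 130.73 = 11.93%.
Headline unemployment rate = 8.58 / 129.37 = 6.63%.

Broad underutilization rate ≈ 11.93%; headline unemployment rate ≈ 6.63%.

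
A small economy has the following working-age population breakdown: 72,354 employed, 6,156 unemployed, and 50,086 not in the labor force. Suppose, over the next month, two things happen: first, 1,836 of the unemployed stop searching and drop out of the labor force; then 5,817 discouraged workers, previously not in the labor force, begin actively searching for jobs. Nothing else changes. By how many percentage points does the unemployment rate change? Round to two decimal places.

Initially, labor force = 72,354 + 6,156 = 78,510, so u = 6,156/78,510 = 7.84%.
After the first change, unemployed and labor force both fall by 1,836 → E = 72,354, U = 4,320, labor force = 76,674.
After the second change, unemployed and labor force both rise by 5,817 → E = 72,354, U = 10,137, labor force = 82,491.
New unemployment rate = 10,137 / 82,491 = 12.29%.
Change = 12.29% − 7.84% = +4.45 percentage points.

The unemployment rate changes by +4.45 percentage points.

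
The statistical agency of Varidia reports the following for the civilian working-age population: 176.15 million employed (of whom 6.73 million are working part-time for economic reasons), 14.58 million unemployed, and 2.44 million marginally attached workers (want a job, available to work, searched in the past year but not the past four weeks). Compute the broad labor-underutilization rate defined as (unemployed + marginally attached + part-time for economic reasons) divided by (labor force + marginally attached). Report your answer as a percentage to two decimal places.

Labor force = 176.15 + 14.58 = 190.73 million.
Numerator = 14.58 + 2.44 + 6.73 = 23.75 million.
Denominator = 190.73 + 2.44 = 193.17 million.
Broad rate = 23.75 / 193.17 = 12.29%.

Broad underutilization rate ≈ 12.29%.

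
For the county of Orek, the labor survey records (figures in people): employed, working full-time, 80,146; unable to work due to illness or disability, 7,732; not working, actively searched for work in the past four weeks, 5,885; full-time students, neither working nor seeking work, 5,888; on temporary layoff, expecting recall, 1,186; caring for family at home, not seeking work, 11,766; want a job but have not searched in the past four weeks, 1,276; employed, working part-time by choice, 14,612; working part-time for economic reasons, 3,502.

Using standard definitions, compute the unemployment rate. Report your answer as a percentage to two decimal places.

Employed = 80,146 + 14,612 + 3,502 = 98,260 (anyone who worked, including part-time for economic reasons, counts as employed).
Unemployed = 5,885 + 1,186 = 7,071 (jobless and actively searching, or on temporary layoff).
Labor force = 98,260 + 7,071 = 105,331.
Unemployment rate = 7,071 / 105,331 = 6.71%.

Unemployment rate ≈ 6.71%.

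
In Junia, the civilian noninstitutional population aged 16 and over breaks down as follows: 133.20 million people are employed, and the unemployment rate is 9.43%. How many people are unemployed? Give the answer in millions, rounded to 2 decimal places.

Let U be the number unemployed. The labor force is E + U, and U/(E+U) = 0.0943.
So U = 0.0943 × 133.20 / (1 − 0.0943) = 12.5608 / 0.9057 ≈ 13.87 million.

About 13.87 million are unemployed.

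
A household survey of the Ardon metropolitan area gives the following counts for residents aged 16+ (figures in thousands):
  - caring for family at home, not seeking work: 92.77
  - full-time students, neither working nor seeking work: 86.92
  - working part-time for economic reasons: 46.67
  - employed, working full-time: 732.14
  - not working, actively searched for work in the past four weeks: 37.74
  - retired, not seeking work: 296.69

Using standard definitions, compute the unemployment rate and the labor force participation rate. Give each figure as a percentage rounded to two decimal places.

Employed = 46.67 + 732.14 = 778.81 thousand (anyone who worked, including part-time for economic reasons, counts as employed).
Unemployed = 37.74 thousand.
Labor force = 778.81 + 37.74 = 816.55 thousand.
Not in labor force = 92.77 + 86.92 + 296.69 = 476.38 thousand (those not working and not actively searching are outside the labor force).
Civilian working-age population = 816.55 + 476.38 = 1,292.93 thousand.
Unemployment rate = 37.74 / 816.55 = 4.62%.
Labor force participation rate = 816.55 / 1,292.93 = 63.16%.

Unemployment rate ≈ 4.62%; labor force participation rate ≈ 63.16%.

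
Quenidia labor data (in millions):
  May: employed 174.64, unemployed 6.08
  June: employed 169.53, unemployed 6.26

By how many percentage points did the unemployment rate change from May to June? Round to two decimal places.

May: labor force = 174.64 + 6.08 = 180.72; u = 6.08/180.72 = 3.36%.
June: labor force = 169.53 + 6.26 = 175.79; u = 6.26/175.79 = 3.56%.
Change = 3.56% − 3.36% = +0.20 pp.

The unemployment rate changed by +0.20 percentage points.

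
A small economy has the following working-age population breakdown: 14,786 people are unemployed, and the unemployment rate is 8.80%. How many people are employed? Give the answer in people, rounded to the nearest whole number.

About 153,237 are employed.

Labor force = U / u = 14,786 / 0.0880 ≈ 168,023.
Employed = labor force − unemployed = 168,023 − 14,786 = 153,237.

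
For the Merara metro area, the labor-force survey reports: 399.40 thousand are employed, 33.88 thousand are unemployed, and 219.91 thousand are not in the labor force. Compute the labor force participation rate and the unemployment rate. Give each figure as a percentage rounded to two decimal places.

Labor force participation rate ≈ 66.33%; unemployment rate ≈ 7.82%.

Labor force = employed + unemployed = 399.40 + 33.88 = 433.28 thousand.
Working-age population = 433.28 + 219.91 = 653.19 thousand.
Unemployment rate = 33.88 / 433.28 = 7.82%.
Labor force participation rate = 433.28 / 653.19 = 66.33%.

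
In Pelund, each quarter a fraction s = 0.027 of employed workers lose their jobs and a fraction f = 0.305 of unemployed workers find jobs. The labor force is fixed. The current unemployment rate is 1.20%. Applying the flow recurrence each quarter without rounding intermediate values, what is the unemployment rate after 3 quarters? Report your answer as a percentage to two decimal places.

Unemployment rate after three quarters ≈ 6.07%.

With a fixed labor force, u_{t+1} = u_t + s·(1−u_t) − f·u_t = u_t·(1−s−f) + s.
Here 1−s−f = 0.668 and s = 0.027.
u_1 = 0.012000 × 0.668 + 0.027 = 0.035016.
u_2 = 0.035016 × 0.668 + 0.027 = 0.050391.
u_3 = 0.050391 × 0.668 + 0.027 = 0.060661.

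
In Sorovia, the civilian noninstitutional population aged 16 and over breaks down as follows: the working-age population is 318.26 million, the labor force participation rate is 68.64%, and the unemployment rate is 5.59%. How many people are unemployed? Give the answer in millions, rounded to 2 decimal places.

About 12.21 million are unemployed.

Labor force = 0.6864 × 318.26 = 218.45 million.
Unemployed = 0.0559 × 218.45 ≈ 12.21 million.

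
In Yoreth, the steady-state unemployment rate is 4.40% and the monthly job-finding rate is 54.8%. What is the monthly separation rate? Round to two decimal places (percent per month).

Separation rate ≈ 2.52% per month.

From u* = s/(s+f): s = u·f/(1−u).
s = 0.0440 × 54.8 / (1 − 0.0440) = 2.4112 / 0.9560 ≈ 2.52% per month.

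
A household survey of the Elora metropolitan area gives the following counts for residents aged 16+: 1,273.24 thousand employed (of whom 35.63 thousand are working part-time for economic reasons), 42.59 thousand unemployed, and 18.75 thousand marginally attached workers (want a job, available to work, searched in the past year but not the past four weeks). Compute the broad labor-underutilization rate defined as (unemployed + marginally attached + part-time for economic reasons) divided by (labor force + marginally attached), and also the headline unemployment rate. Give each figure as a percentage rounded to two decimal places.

Labor force = 1,273.24 + 42.59 = 1,315.83 thousand.
Numerator = 42.59 + 18.75 + 35.63 = 96.97 thousand.
Denominator = 1,315.83 + 18.75 = 1,334.58 thousand.
Broad rate = 96.97 / 1,334.58 = 7.27%.
Headline unemployment rate = 42.59 / 1,315.83 = 3.24%.

Broad underutilization rate ≈ 7.27%; headline unemployment rate ≈ 3.24%.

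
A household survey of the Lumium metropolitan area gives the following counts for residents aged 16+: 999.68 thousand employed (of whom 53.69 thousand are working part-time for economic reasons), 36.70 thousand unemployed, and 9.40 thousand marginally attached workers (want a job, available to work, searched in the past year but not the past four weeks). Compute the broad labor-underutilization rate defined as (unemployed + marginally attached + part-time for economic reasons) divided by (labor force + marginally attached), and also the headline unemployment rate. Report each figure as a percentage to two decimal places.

Broad underutilization rate ≈ 9.54%; headline unemployment rate ≈ 3.54%.

Labor force = 999.68 + 36.70 = 1,036.38 thousand.
Numerator = 36.70 + 9.40 + 53.69 = 99.79 thousand.
Denominator = 1,036.38 + 9.40 = 1,045.78 thousand.
Broad rate = 99.79 / 1,045.78 = 9.54%.
Headline unemployment rate = 36.70 / 1,036.38 = 3.54%.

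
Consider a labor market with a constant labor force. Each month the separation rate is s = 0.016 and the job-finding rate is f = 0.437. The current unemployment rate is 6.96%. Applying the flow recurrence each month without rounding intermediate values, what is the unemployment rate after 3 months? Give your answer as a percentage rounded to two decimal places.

Unemployment rate after three months ≈ 4.09%.

With a fixed labor force, u_{t+1} = u_t + s·(1−u_t) − f·u_t = u_t·(1−s−f) + s.
Here 1−s−f = 0.547 and s = 0.016.
u_1 = 0.069600 × 0.547 + 0.016 = 0.054071.
u_2 = 0.054071 × 0.547 + 0.016 = 0.045577.
u_3 = 0.045577 × 0.547 + 0.016 = 0.040931.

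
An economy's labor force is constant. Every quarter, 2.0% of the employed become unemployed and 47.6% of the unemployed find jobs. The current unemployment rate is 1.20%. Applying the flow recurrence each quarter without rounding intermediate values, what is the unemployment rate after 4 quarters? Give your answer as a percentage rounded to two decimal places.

Unemployment rate after four quarters ≈ 3.85%.

With a fixed labor force, u_{t+1} = u_t + s·(1−u_t) − f·u_t = u_t·(1−s−f) + s.
Here 1−s−f = 0.504 and s = 0.020.
u_1 = 0.012000 × 0.504 + 0.020 = 0.026048.
u_2 = 0.026048 × 0.504 + 0.020 = 0.033128.
u_3 = 0.033128 × 0.504 + 0.020 = 0.036697.
u_4 = 0.036697 × 0.504 + 0.020 = 0.038495.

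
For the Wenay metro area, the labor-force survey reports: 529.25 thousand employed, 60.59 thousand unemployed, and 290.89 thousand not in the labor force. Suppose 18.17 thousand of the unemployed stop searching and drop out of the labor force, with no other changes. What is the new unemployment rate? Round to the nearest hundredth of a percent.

New unemployment rate ≈ 7.42%.

Initially, labor force = 529.25 + 60.59 = 589.84 thousand, so u = 60.59/589.84 = 10.27%.
After the change, unemployed and labor force both fall by 18.17 → E = 529.25, U = 42.42, labor force = 571.67 thousand.
New unemployment rate = 42.42 / 571.67 = 7.42%.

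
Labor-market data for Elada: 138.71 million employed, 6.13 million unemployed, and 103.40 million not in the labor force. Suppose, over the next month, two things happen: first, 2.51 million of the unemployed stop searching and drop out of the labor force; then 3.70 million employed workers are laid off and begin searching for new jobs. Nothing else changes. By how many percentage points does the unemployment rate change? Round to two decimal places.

The unemployment rate changes by +0.91 percentage points.

Initially, labor force = 138.71 + 6.13 = 144.84 million, so u = 6.13/144.84 = 4.23%.
After the first change, unemployed and labor force both fall by 2.51 → E = 138.71, U = 3.62, labor force = 142.33 million.
After the second change, employed falls and unemployed rises by 3.70; labor force unchanged → E = 135.01, U = 7.32, labor force = 142.33 million.
New unemployment rate = 7.32 / 142.33 = 5.14%.
Change = 5.14% − 4.23% = +0.91 percentage points.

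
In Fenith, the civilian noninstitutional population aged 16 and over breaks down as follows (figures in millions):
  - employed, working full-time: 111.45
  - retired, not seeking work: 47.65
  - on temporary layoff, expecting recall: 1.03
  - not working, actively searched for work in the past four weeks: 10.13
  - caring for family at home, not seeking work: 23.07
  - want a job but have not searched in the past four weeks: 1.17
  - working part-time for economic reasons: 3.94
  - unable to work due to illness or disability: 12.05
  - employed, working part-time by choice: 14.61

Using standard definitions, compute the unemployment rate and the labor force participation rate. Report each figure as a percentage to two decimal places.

Unemployment rate ≈ 7.91%; labor force participation rate ≈ 62.71%.

Employed = 111.45 + 3.94 + 14.61 = 130.00 million (anyone who worked, including part-time for economic reasons, counts as employed).
Unemployed = 1.03 + 10.13 = 11.16 million (jobless and actively searching, or on temporary layoff).
Labor force = 130.00 + 11.16 = 141.16 million.
Not in labor force = 47.65 + 23.07 + 1.17 + 12.05 = 83.94 million (those not working and not actively searching are outside the labor force — including those who want a job but have given up searching).
Civilian working-age population = 141.16 + 83.94 = 225.10 million.
Unemployment rate = 11.16 / 141.16 = 7.91%.
Labor force participation rate = 141.16 / 225.10 = 62.71%.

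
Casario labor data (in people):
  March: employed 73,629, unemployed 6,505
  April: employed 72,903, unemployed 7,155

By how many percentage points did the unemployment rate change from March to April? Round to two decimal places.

The unemployment rate changed by +0.82 percentage points.

March: labor force = 73,629 + 6,505 = 80,134; u = 6,505/80,134 = 8.12%.
April: labor force = 72,903 + 7,155 = 80,058; u = 7,155/80,058 = 8.94%.
Change = 8.94% − 8.12% = +0.82 pp.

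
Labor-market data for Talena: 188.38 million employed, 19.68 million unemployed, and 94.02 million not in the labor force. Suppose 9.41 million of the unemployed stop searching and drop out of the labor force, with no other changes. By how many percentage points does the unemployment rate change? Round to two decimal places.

Initially, labor force = 188.38 + 19.68 = 208.06 million, so u = 19.68/208.06 = 9.46%.
After the change, unemployed and labor force both fall by 9.41 → E = 188.38, U = 10.27, labor force = 198.65 million.
New unemployment rate = 10.27 / 198.65 = 5.17%.
Change = 5.17% − 9.46% = −4.29 percentage points.

The unemployment rate changes by −4.29 percentage points.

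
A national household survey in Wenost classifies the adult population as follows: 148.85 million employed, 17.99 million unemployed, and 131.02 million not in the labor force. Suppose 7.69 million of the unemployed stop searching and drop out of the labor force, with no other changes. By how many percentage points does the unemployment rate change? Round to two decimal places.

Initially, labor force = 148.85 + 17.99 = 166.84 million, so u = 17.99/166.84 = 10.78%.
After the change, unemployed and labor force both fall by 7.69 → E = 148.85, U = 10.30, labor force = 159.15 million.
New unemployment rate = 10.30 / 159.15 = 6.47%.
Change = 6.47% − 10.78% = −4.31 percentage points.

The unemployment rate changes by −4.31 percentage points.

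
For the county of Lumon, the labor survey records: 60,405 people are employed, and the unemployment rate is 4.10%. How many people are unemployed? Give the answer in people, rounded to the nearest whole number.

About 2,582 are unemployed.

Let U be the number unemployed. The labor force is E + U, and U/(E+U) = 0.0410.
So U = 0.0410 × 60,405 / (1 − 0.0410) = 2476.60 / 0.9590 ≈ 2,582.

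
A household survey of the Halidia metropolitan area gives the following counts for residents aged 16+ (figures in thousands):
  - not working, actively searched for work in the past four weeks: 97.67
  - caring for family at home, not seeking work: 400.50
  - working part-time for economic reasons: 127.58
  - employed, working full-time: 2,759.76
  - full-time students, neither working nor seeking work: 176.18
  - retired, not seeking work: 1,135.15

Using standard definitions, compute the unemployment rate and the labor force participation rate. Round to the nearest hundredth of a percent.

Employed = 127.58 + 2,759.76 = 2,887.34 thousand (anyone who worked, including part-time for economic reasons, counts as employed).
Unemployed = 97.67 thousand.
Labor force = 2,887.34 + 97.67 = 2,985.01 thousand.
Not in labor force = 400.50 + 176.18 + 1,135.15 = 1,711.83 thousand (those not working and not actively searching are outside the labor force).
Civilian working-age population = 2,985.01 + 1,711.83 = 4,696.84 thousand.
Unemployment rate = 97.67 / 2,985.01 = 3.27%.
Labor force participation rate = 2,985.01 / 4,696.84 = 63.55%.

Unemployment rate ≈ 3.27%; labor force participation rate ≈ 63.55%.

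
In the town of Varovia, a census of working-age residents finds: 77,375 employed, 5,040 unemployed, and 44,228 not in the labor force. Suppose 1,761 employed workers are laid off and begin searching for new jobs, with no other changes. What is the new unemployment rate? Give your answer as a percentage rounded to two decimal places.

Initially, labor force = 77,375 + 5,040 = 82,415, so u = 5,040/82,415 = 6.12%.
After the change, employed falls and unemployed rises by 1,761; labor force unchanged → E = 75,614, U = 6,801, labor force = 82,415.
New unemployment rate = 6,801 / 82,415 = 8.25%.

New unemployment rate ≈ 8.25%.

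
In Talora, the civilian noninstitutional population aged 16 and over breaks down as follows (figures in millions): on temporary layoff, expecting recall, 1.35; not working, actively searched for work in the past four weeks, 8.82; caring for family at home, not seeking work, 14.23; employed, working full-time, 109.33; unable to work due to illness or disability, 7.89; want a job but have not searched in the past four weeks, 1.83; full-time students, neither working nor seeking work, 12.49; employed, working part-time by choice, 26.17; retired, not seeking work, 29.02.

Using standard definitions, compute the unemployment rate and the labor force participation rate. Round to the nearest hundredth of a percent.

Employed = 109.33 + 26.17 = 135.50 million.
Unemployed = 1.35 + 8.82 = 10.17 million (jobless and actively searching, or on temporary layoff).
Labor force = 135.50 + 10.17 = 145.67 million.
Not in labor force = 14.23 + 7.89 + 1.83 + 12.49 + 29.02 = 65.46 million (those not working and not actively searching are outside the labor force — including those who want a job but have given up searching).
Civilian working-age population = 145.67 + 65.46 = 211.13 million.
Unemployment rate = 10.17 / 145.67 = 6.98%.
Labor force participation rate = 145.67 / 211.13 = 69.00%.

Unemployment rate ≈ 6.98%; labor force participation rate ≈ 69.00%.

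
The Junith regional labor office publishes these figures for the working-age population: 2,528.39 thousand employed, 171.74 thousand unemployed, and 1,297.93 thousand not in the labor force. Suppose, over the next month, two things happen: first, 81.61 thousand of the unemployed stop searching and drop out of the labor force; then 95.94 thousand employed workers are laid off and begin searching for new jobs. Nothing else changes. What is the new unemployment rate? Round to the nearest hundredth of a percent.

New unemployment rate ≈ 7.11%.

Initially, labor force = 2,528.39 + 171.74 = 2,700.13 thousand, so u = 171.74/2,700.13 = 6.36%.
After the first change, unemployed and labor force both fall by 81.61 → E = 2,528.39, U = 90.13, labor force = 2,618.52 thousand.
After the second change, employed falls and unemployed rises by 95.94; labor force unchanged → E = 2,432.45, U = 186.07, labor force = 2,618.52 thousand.
New unemployment rate = 186.07 / 2,618.52 = 7.11%.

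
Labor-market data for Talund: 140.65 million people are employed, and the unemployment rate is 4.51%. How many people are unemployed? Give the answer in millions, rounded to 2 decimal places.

Let U be the number unemployed. The labor force is E + U, and U/(E+U) = 0.0451.
So U = 0.0451 × 140.65 / (1 − 0.0451) = 6.3433 / 0.9549 ≈ 6.64 million.

About 6.64 million are unemployed.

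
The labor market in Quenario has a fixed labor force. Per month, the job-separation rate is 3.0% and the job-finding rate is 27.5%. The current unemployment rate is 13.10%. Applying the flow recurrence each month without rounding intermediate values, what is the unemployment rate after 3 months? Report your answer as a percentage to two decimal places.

Unemployment rate after three months ≈ 10.93%.

With a fixed labor force, u_{t+1} = u_t + s·(1−u_t) − f·u_t = u_t·(1−s−f) + s.
Here 1−s−f = 0.695 and s = 0.030.
u_1 = 0.131000 × 0.695 + 0.030 = 0.121045.
u_2 = 0.121045 × 0.695 + 0.030 = 0.114126.
u_3 = 0.114126 × 0.695 + 0.030 = 0.109318.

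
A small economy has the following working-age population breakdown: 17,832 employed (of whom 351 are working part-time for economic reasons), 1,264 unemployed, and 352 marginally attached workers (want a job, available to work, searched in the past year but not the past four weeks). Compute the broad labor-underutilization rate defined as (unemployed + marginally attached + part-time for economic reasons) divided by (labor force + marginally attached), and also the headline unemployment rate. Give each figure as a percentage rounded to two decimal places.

Broad underutilization rate ≈ 10.11%; headline unemployment rate ≈ 6.62%.

Labor force = 17,832 + 1,264 = 19,096.
Numerator = 1,264 + 352 + 351 = 1,967.
Denominator = 19,096 + 352 = 19,448.
Broad rate = 1,967 / 19,448 = 10.11%.
Headline unemployment rate = 1,264 / 19,096 = 6.62%.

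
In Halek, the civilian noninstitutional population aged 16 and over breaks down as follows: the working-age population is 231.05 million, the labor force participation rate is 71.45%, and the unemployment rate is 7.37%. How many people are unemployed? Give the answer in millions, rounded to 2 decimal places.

Labor force = 0.7145 × 231.05 = 165.09 million.
Unemployed = 0.0737 × 165.09 ≈ 12.17 million.

About 12.17 million are unemployed.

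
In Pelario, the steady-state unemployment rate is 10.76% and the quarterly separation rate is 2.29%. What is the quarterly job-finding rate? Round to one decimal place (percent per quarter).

Job-finding rate ≈ 19.0% per quarter.

From u* = s/(s+f): f = s·(1−u)/u.
f = 2.29 × (1 − 0.1076) / 0.1076 = 2.0436 / 0.1076 ≈ 19.0% per quarter.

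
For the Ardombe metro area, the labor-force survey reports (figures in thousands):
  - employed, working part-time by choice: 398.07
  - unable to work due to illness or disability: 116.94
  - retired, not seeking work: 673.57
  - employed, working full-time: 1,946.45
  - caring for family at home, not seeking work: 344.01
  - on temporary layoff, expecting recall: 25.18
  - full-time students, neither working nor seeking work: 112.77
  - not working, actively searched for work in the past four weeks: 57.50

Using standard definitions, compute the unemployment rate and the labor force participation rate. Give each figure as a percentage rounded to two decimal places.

Unemployment rate ≈ 3.41%; labor force participation rate ≈ 66.06%.

Employed = 398.07 + 1,946.45 = 2,344.52 thousand.
Unemployed = 25.18 + 57.50 = 82.68 thousand (jobless and actively searching, or on temporary layoff).
Labor force = 2,344.52 + 82.68 = 2,427.20 thousand.
Not in labor force = 116.94 + 673.57 + 344.01 + 112.77 = 1,247.29 thousand (those not working and not actively searching are outside the labor force).
Civilian working-age population = 2,427.20 + 1,247.29 = 3,674.49 thousand.
Unemployment rate = 82.68 / 2,427.20 = 3.41%.
Labor force participation rate = 2,427.20 / 3,674.49 = 66.06%.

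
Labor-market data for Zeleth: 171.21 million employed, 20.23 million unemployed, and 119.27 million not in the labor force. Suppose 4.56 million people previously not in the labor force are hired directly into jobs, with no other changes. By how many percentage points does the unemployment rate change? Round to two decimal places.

Initially, labor force = 171.21 + 20.23 = 191.44 million, so u = 20.23/191.44 = 10.57%.
After the change, employed and labor force both rise by 4.56; unemployed unchanged → E = 175.77, U = 20.23, labor force = 196.00 million.
New unemployment rate = 20.23 / 196.00 = 10.32%.
Change = 10.32% − 10.57% = −0.25 percentage points.

The unemployment rate changes by −0.25 percentage points.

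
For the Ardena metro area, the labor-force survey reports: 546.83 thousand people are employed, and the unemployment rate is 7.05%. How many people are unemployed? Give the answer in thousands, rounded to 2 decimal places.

Let U be the number unemployed. The labor force is E + U, and U/(E+U) = 0.0705.
So U = 0.0705 × 546.83 / (1 − 0.0705) = 38.5515 / 0.9295 ≈ 41.48 thousand.

About 41.48 thousand are unemployed.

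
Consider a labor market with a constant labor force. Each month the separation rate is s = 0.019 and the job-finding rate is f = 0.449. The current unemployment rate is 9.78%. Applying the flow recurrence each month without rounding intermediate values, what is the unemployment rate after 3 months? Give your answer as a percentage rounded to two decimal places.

With a fixed labor force, u_{t+1} = u_t + s·(1−u_t) − f·u_t = u_t·(1−s−f) + s.
Here 1−s−f = 0.532 and s = 0.019.
u_1 = 0.097800 × 0.532 + 0.019 = 0.071030.
u_2 = 0.071030 × 0.532 + 0.019 = 0.056788.
u_3 = 0.056788 × 0.532 + 0.019 = 0.049211.

Unemployment rate after three months ≈ 4.92%.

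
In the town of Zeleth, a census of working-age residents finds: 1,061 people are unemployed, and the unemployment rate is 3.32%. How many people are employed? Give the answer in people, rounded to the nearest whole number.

Labor force = U / u = 1,061 / 0.0332 ≈ 31,958.
Employed = labor force − unemployed = 31,958 − 1,061 = 30,897.

About 30,897 are employed.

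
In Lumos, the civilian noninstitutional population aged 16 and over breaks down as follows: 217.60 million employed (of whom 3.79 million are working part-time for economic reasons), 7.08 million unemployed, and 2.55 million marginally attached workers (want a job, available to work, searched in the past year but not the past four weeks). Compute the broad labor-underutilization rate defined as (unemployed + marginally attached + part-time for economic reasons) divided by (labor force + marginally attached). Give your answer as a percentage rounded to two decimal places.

Labor force = 217.60 + 7.08 = 224.68 million.
Numerator = 7.08 + 2.55 + 3.79 = 13.42 million.
Denominator = 224.68 + 2.55 = 227.23 million.
Broad rate = 13.42 / 227.23 = 5.91%.

Broad underutilization rate ≈ 5.91%.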